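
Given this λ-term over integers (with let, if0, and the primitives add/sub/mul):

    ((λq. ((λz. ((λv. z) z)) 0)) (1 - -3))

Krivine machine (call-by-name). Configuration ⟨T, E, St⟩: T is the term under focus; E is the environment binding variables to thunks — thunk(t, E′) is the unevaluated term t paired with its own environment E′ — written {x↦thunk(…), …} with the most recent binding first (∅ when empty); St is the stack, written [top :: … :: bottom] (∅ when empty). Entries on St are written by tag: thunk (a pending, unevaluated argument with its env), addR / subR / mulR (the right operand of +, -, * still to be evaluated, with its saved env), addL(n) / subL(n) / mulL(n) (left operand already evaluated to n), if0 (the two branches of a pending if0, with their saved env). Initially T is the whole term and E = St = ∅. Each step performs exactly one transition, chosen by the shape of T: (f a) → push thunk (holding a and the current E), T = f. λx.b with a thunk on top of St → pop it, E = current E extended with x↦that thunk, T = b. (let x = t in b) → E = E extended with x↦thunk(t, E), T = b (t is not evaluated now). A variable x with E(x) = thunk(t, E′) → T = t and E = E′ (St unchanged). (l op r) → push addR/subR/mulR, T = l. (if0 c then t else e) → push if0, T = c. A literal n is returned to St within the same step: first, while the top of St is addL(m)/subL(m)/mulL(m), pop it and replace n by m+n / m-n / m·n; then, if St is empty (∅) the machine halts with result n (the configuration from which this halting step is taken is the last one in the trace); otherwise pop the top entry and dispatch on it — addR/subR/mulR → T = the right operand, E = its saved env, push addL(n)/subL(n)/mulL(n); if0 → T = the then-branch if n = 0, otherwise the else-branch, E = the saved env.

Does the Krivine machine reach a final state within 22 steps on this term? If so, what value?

0. <T=((λq. ((λz. ((λv. z) z)) 0)) (1 - -3)), E=∅, St=∅>
1. <T=(λq. ((λz. ((λv. z) z)) 0)), E=∅, St=[thunk]>
2. <T=((λz. ((λv. z) z)) 0), E={q↦thunk((1 - -3), ∅)}, St=∅>
3. <T=(λz. ((λv. z) z)), E={q↦thunk((1 - -3), ∅)}, St=[thunk]>
4. <T=((λv. z) z), E={z↦thunk(0, {q↦thunk((1 - -3), ∅)}), q↦thunk((1 - -3), ∅)}, St=∅>
5. <T=(λv. z), E={z↦thunk(0, {q↦thunk((1 - -3), ∅)}), q↦thunk((1 - -3), ∅)}, St=[thunk]>
6. <T=z, E={v↦thunk(z, {z↦thunk(0, {q↦thunk((1 - -3), ∅)}), q↦thunk((1 - -3), ∅)}), z↦thunk(0, {q↦thunk((1 - -3), ∅)}), q↦thunk((1 - -3), ∅)}, St=∅>
7. <T=0, E={q↦thunk((1 - -3), ∅)}, St=∅>
→ final value 0

Answer: 0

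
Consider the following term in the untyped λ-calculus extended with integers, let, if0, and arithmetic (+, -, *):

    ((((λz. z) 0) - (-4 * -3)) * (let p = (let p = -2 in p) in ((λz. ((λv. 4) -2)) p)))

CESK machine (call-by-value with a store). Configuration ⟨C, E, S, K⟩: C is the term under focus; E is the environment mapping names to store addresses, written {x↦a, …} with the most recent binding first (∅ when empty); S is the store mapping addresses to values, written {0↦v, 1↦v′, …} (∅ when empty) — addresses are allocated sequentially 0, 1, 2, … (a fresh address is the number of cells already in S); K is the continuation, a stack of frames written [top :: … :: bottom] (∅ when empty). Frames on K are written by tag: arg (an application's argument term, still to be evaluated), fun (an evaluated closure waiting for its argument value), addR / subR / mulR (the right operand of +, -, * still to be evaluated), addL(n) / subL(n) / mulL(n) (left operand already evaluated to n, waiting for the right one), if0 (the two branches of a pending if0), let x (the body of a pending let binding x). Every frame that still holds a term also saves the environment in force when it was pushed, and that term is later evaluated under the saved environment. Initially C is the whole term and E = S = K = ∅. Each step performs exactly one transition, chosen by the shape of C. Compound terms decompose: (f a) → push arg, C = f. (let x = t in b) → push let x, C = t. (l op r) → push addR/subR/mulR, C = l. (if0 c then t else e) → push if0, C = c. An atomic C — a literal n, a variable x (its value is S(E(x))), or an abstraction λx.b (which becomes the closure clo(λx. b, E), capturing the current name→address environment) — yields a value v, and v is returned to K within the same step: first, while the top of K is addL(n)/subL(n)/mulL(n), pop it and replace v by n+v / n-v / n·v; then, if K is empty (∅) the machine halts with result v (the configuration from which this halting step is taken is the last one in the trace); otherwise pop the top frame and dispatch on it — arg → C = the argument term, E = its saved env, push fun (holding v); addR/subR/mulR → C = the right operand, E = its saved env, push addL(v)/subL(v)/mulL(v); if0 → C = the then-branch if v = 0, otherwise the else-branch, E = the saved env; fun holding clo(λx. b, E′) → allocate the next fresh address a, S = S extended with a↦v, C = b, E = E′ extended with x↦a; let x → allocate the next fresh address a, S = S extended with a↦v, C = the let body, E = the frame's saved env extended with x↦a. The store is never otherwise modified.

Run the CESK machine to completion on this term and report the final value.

[0] ⟨C=((((λz. z) 0) - (-4 * -3)) * (let p = (let p = -2 in p) in ((λz. ((λv. 4) -2)) p))); E=∅; S=∅; K=∅⟩
[1] ⟨C=(((λz. z) 0) - (-4 * -3)); E=∅; S=∅; K=[mulR]⟩
[2] ⟨C=((λz. z) 0); E=∅; S=∅; K=[subR :: mulR]⟩
[3] ⟨C=(λz. z); E=∅; S=∅; K=[arg :: subR :: mulR]⟩
[4] ⟨C=0; E=∅; S=∅; K=[fun :: subR :: mulR]⟩
[5] ⟨C=z; E={z↦0}; S={0↦0}; K=[subR :: mulR]⟩
[6] ⟨C=(-4 * -3); E=∅; S={0↦0}; K=[subL(0) :: mulR]⟩
[7] ⟨C=-4; E=∅; S={0↦0}; K=[mulR :: subL(0) :: mulR]⟩
[8] ⟨C=-3; E=∅; S={0↦0}; K=[mulL(-4) :: subL(0) :: mulR]⟩
[9] ⟨C=(let p = (let p = -2 in p) in ((λz. ((λv. 4) -2)) p)); E=∅; S={0↦0}; K=[mulL(-12)]⟩
[10] ⟨C=(let p = -2 in p); E=∅; S={0↦0}; K=[let p :: mulL(-12)]⟩
[11] ⟨C=-2; E=∅; S={0↦0}; K=[let p :: let p :: mulL(-12)]⟩
[12] ⟨C=p; E={p↦1}; S={0↦0, 1↦-2}; K=[let p :: mulL(-12)]⟩
[13] ⟨C=((λz. ((λv. 4) -2)) p); E={p↦2}; S={0↦0, 1↦-2, 2↦-2}; K=[mulL(-12)]⟩
[14] ⟨C=(λz. ((λv. 4) -2)); E={p↦2}; S={0↦0, 1↦-2, 2↦-2}; K=[arg :: mulL(-12)]⟩
[15] ⟨C=p; E={p↦2}; S={0↦0, 1↦-2, 2↦-2}; K=[fun :: mulL(-12)]⟩
[16] ⟨C=((λv. 4) -2); E={z↦3, p↦2}; S={0↦0, 1↦-2, 2↦-2, 3↦-2}; K=[mulL(-12)]⟩
[17] ⟨C=(λv. 4); E={z↦3, p↦2}; S={0↦0, 1↦-2, 2↦-2, 3↦-2}; K=[arg :: mulL(-12)]⟩
[18] ⟨C=-2; E={z↦3, p↦2}; S={0↦0, 1↦-2, 2↦-2, 3↦-2}; K=[fun :: mulL(-12)]⟩
[19] ⟨C=4; E={v↦4, z↦3, p↦2}; S={0↦0, 1↦-2, 2↦-2, 3↦-2, 4↦-2}; K=[mulL(-12)]⟩
→ final value -48

Answer: -48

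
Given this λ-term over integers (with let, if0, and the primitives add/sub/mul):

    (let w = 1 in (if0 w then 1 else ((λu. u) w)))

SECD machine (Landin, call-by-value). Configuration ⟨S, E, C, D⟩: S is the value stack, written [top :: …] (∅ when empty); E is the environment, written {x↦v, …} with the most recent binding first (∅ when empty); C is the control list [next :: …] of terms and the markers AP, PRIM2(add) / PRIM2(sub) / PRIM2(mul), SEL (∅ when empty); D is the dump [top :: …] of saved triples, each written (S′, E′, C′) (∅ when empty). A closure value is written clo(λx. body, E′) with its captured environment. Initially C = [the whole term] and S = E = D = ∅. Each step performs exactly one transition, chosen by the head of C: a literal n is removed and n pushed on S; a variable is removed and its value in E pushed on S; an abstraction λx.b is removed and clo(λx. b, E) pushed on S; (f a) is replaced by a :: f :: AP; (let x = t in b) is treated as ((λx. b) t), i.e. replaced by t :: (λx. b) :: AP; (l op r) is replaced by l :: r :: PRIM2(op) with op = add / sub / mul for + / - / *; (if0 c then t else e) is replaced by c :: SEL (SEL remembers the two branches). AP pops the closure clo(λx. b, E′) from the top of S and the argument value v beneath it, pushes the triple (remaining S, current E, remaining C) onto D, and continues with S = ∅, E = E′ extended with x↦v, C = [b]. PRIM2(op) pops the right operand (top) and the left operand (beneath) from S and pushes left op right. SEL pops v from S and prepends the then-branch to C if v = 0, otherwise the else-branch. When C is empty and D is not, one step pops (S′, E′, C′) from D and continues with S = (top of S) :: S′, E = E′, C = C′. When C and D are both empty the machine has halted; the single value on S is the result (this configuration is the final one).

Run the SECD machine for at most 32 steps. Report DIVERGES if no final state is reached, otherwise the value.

Answer: 1

Machine steps:
0. [S=∅ | E=∅ | C=[(let w = 1 in (if0 w then 1 else ((λu. u) w)))] | D=∅]
1. [S=∅ | E=∅ | C=[1 :: (λw. (if0 w then 1 else ((λu. u) w))) :: AP] | D=∅]
2. [S=[1] | E=∅ | C=[(λw. (if0 w then 1 else ((λu. u) w))) :: AP] | D=∅]
3. [S=[clo(λw. (if0 w then 1 else ((λu. u) w)), ∅) :: 1] | E=∅ | C=[AP] | D=∅]
4. [S=∅ | E={w↦1} | C=[(if0 w then 1 else ((λu. u) w))] | D=[(∅, ∅, ∅)]]
5. [S=∅ | E={w↦1} | C=[w :: SEL] | D=[(∅, ∅, ∅)]]
6. [S=[1] | E={w↦1} | C=[SEL] | D=[(∅, ∅, ∅)]]
7. [S=∅ | E={w↦1} | C=[((λu. u) w)] | D=[(∅, ∅, ∅)]]
8. [S=∅ | E={w↦1} | C=[w :: (λu. u) :: AP] | D=[(∅, ∅, ∅)]]
9. [S=[1] | E={w↦1} | C=[(λu. u) :: AP] | D=[(∅, ∅, ∅)]]
10. [S=[clo(λu. u, {w↦1}) :: 1] | E={w↦1} | C=[AP] | D=[(∅, ∅, ∅)]]
11. [S=∅ | E={u↦1, w↦1} | C=[u] | D=[(∅, {w↦1}, ∅) :: (∅, ∅, ∅)]]
12. [S=[1] | E={u↦1, w↦1} | C=∅ | D=[(∅, {w↦1}, ∅) :: (∅, ∅, ∅)]]
13. [S=[1] | E={w↦1} | C=∅ | D=[(∅, ∅, ∅)]]
14. [S=[1] | E=∅ | C=∅ | D=∅]
→ final value 1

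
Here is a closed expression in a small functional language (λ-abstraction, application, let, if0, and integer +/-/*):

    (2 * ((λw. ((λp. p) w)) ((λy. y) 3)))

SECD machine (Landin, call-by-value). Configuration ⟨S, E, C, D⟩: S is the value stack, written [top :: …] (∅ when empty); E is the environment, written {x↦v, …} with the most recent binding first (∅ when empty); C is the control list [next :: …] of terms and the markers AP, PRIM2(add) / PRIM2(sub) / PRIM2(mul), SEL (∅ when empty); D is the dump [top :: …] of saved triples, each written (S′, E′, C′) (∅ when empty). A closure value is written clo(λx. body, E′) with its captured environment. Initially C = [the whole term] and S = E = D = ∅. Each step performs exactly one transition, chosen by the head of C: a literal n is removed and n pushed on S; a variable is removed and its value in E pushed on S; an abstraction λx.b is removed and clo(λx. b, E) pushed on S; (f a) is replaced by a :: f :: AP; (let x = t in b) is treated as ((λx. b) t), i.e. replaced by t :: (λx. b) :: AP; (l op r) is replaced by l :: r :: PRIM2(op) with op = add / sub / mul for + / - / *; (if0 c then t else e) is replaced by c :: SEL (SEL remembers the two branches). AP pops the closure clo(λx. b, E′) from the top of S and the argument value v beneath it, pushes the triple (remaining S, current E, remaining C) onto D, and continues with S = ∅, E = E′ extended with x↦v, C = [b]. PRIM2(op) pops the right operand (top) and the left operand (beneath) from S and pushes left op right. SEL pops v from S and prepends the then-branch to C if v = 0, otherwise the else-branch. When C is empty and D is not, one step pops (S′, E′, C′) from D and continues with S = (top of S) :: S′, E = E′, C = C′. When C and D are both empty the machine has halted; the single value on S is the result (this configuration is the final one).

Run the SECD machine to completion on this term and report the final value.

step 0: [S=∅ | E=∅ | C=[(2 * ((λw. ((λp. p) w)) ((λy. y) 3)))] | D=∅]
step 1: [S=∅ | E=∅ | C=[2 :: ((λw. ((λp. p) w)) ((λy. y) 3)) :: PRIM2(mul)] | D=∅]
step 2: [S=[2] | E=∅ | C=[((λw. ((λp. p) w)) ((λy. y) 3)) :: PRIM2(mul)] | D=∅]
step 3: [S=[2] | E=∅ | C=[((λy. y) 3) :: (λw. ((λp. p) w)) :: AP :: PRIM2(mul)] | D=∅]
step 4: [S=[2] | E=∅ | C=[3 :: (λy. y) :: AP :: (λw. ((λp. p) w)) :: AP :: PRIM2(mul)] | D=∅]
step 5: [S=[3 :: 2] | E=∅ | C=[(λy. y) :: AP :: (λw. ((λp. p) w)) :: AP :: PRIM2(mul)] | D=∅]
step 6: [S=[clo(λy. y, ∅) :: 3 :: 2] | E=∅ | C=[AP :: (λw. ((λp. p) w)) :: AP :: PRIM2(mul)] | D=∅]
step 7: [S=∅ | E={y↦3} | C=[y] | D=[([2], ∅, [(λw. ((λp. p) w)) :: AP :: PRIM2(mul)])]]
step 8: [S=[3] | E={y↦3} | C=∅ | D=[([2], ∅, [(λw. ((λp. p) w)) :: AP :: PRIM2(mul)])]]
step 9: [S=[3 :: 2] | E=∅ | C=[(λw. ((λp. p) w)) :: AP :: PRIM2(mul)] | D=∅]
step 10: [S=[clo(λw. ((λp. p) w), ∅) :: 3 :: 2] | E=∅ | C=[AP :: PRIM2(mul)] | D=∅]
step 11: [S=∅ | E={w↦3} | C=[((λp. p) w)] | D=[([2], ∅, [PRIM2(mul)])]]
step 12: [S=∅ | E={w↦3} | C=[w :: (λp. p) :: AP] | D=[([2], ∅, [PRIM2(mul)])]]
step 13: [S=[3] | E={w↦3} | C=[(λp. p) :: AP] | D=[([2], ∅, [PRIM2(mul)])]]
step 14: [S=[clo(λp. p, {w↦3}) :: 3] | E={w↦3} | C=[AP] | D=[([2], ∅, [PRIM2(mul)])]]
step 15: [S=∅ | E={p↦3, w↦3} | C=[p] | D=[(∅, {w↦3}, ∅) :: ([2], ∅, [PRIM2(mul)])]]
step 16: [S=[3] | E={p↦3, w↦3} | C=∅ | D=[(∅, {w↦3}, ∅) :: ([2], ∅, [PRIM2(mul)])]]
step 17: [S=[3] | E={w↦3} | C=∅ | D=[([2], ∅, [PRIM2(mul)])]]
step 18: [S=[3 :: 2] | E=∅ | C=[PRIM2(mul)] | D=∅]
step 19: [S=[6] | E=∅ | C=∅ | D=∅]
→ final value 6

Answer: 6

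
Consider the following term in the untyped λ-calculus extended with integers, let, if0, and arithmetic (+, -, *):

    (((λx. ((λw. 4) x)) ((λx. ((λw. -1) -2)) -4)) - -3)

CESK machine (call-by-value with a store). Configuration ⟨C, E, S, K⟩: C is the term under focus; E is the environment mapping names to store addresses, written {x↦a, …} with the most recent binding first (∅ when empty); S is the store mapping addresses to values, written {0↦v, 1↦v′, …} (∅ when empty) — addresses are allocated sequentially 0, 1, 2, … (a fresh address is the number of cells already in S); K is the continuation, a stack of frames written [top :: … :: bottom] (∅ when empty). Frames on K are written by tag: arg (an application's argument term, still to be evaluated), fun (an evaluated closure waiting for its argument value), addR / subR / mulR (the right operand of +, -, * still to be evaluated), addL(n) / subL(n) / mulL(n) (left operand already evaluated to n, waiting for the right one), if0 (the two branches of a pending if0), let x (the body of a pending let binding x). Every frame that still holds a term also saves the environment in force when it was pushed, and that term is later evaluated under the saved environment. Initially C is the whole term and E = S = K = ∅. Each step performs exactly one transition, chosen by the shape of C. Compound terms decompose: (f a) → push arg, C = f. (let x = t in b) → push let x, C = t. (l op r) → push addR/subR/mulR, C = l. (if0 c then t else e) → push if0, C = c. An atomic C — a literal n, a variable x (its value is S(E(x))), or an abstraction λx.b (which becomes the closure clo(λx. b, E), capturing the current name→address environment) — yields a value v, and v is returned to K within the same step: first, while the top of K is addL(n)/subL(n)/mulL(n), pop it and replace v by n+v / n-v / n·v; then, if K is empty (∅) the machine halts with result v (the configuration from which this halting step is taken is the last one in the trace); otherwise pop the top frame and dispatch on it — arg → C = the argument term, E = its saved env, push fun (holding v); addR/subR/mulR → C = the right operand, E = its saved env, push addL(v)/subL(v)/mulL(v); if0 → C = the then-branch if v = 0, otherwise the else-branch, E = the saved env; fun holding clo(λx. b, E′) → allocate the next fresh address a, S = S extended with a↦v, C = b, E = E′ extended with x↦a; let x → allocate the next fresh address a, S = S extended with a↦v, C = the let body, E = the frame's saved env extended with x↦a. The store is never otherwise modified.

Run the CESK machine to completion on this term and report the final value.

Answer: 7

Execution trace:
0. [C=(((λx. ((λw. 4) x)) ((λx. ((λw. -1) -2)) -4)) - -3) | E=∅ | S=∅ | K=∅]
1. [C=((λx. ((λw. 4) x)) ((λx. ((λw. -1) -2)) -4)) | E=∅ | S=∅ | K=[subR]]
2. [C=(λx. ((λw. 4) x)) | E=∅ | S=∅ | K=[arg :: subR]]
3. [C=((λx. ((λw. -1) -2)) -4) | E=∅ | S=∅ | K=[fun :: subR]]
4. [C=(λx. ((λw. -1) -2)) | E=∅ | S=∅ | K=[arg :: fun :: subR]]
5. [C=-4 | E=∅ | S=∅ | K=[fun :: fun :: subR]]
6. [C=((λw. -1) -2) | E={x↦0} | S={0↦-4} | K=[fun :: subR]]
7. [C=(λw. -1) | E={x↦0} | S={0↦-4} | K=[arg :: fun :: subR]]
8. [C=-2 | E={x↦0} | S={0↦-4} | K=[fun :: fun :: subR]]
9. [C=-1 | E={w↦1, x↦0} | S={0↦-4, 1↦-2} | K=[fun :: subR]]
10. [C=((λw. 4) x) | E={x↦2} | S={0↦-4, 1↦-2, 2↦-1} | K=[subR]]
11. [C=(λw. 4) | E={x↦2} | S={0↦-4, 1↦-2, 2↦-1} | K=[arg :: subR]]
12. [C=x | E={x↦2} | S={0↦-4, 1↦-2, 2↦-1} | K=[fun :: subR]]
13. [C=4 | E={w↦3, x↦2} | S={0↦-4, 1↦-2, 2↦-1, 3↦-1} | K=[subR]]
14. [C=-3 | E=∅ | S={0↦-4, 1↦-2, 2↦-1, 3↦-1} | K=[subL(4)]]
→ final value 7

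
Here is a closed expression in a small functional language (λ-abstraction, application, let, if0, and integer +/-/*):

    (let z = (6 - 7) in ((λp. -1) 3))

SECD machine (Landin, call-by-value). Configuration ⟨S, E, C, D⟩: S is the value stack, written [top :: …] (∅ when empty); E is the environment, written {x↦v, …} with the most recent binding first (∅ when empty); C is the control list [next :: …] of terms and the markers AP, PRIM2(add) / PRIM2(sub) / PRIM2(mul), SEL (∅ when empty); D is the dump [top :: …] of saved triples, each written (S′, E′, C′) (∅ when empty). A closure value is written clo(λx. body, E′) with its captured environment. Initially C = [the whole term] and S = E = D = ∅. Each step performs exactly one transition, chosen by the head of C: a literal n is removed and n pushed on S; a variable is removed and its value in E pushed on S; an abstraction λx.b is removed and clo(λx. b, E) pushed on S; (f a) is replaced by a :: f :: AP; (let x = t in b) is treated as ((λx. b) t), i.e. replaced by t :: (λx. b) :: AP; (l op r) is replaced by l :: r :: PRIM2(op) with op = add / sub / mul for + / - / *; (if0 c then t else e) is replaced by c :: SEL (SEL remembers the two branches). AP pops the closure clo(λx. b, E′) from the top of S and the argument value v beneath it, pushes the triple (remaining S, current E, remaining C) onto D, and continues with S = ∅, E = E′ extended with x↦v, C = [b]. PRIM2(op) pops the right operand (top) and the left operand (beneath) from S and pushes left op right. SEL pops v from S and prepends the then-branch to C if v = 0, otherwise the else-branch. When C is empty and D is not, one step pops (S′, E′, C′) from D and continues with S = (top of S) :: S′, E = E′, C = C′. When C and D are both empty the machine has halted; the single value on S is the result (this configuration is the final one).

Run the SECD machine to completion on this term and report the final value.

step 0: <S=∅, E=∅, C=[(let z = (6 - 7) in ((λp. -1) 3))], D=∅>
step 1: <S=∅, E=∅, C=[(6 - 7) :: (λz. ((λp. -1) 3)) :: AP], D=∅>
step 2: <S=∅, E=∅, C=[6 :: 7 :: PRIM2(sub) :: (λz. ((λp. -1) 3)) :: AP], D=∅>
step 3: <S=[6], E=∅, C=[7 :: PRIM2(sub) :: (λz. ((λp. -1) 3)) :: AP], D=∅>
step 4: <S=[7 :: 6], E=∅, C=[PRIM2(sub) :: (λz. ((λp. -1) 3)) :: AP], D=∅>
step 5: <S=[-1], E=∅, C=[(λz. ((λp. -1) 3)) :: AP], D=∅>
step 6: <S=[clo(λz. ((λp. -1) 3), ∅) :: -1], E=∅, C=[AP], D=∅>
step 7: <S=∅, E={z↦-1}, C=[((λp. -1) 3)], D=[(∅, ∅, ∅)]>
step 8: <S=∅, E={z↦-1}, C=[3 :: (λp. -1) :: AP], D=[(∅, ∅, ∅)]>
step 9: <S=[3], E={z↦-1}, C=[(λp. -1) :: AP], D=[(∅, ∅, ∅)]>
step 10: <S=[clo(λp. -1, {z↦-1}) :: 3], E={z↦-1}, C=[AP], D=[(∅, ∅, ∅)]>
step 11: <S=∅, E={p↦3, z↦-1}, C=[-1], D=[(∅, {z↦-1}, ∅) :: (∅, ∅, ∅)]>
step 12: <S=[-1], E={p↦3, z↦-1}, C=∅, D=[(∅, {z↦-1}, ∅) :: (∅, ∅, ∅)]>
step 13: <S=[-1], E={z↦-1}, C=∅, D=[(∅, ∅, ∅)]>
step 14: <S=[-1], E=∅, C=∅, D=∅>
→ final value -1

Answer: -1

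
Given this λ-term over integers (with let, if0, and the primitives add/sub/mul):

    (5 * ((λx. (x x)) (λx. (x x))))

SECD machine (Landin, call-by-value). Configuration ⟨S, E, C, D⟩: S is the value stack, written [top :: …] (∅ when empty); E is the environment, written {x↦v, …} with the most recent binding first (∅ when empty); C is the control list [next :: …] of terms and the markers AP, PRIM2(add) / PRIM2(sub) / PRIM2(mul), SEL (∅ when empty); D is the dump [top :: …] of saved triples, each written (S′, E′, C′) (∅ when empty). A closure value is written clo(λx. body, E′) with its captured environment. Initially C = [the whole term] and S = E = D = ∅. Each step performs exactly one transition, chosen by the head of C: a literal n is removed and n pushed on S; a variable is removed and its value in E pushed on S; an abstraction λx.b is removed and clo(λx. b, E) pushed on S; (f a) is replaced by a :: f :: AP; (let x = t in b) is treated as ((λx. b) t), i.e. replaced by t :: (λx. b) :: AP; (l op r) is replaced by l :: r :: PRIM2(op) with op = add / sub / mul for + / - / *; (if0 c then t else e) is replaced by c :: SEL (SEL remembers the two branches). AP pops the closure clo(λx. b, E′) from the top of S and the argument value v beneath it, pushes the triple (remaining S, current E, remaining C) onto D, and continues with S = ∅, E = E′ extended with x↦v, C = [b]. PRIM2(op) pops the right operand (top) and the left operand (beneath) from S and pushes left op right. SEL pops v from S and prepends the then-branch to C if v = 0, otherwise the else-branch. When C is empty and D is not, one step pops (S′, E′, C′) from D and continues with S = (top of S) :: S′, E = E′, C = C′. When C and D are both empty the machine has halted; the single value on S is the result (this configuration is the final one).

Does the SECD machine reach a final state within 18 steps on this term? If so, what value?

Answer: DIVERGES (no final state within 18 steps)

Execution trace:
step 0: ⟨S=∅; E=∅; C=[(5 * ((λx. (x x)) (λx. (x x))))]; D=∅⟩
step 1: ⟨S=∅; E=∅; C=[5 :: ((λx. (x x)) (λx. (x x))) :: PRIM2(mul)]; D=∅⟩
step 2: ⟨S=[5]; E=∅; C=[((λx. (x x)) (λx. (x x))) :: PRIM2(mul)]; D=∅⟩
step 3: ⟨S=[5]; E=∅; C=[(λx. (x x)) :: (λx. (x x)) :: AP :: PRIM2(mul)]; D=∅⟩
step 4: ⟨S=[clo(λx. (x x), ∅) :: 5]; E=∅; C=[(λx. (x x)) :: AP :: PRIM2(mul)]; D=∅⟩
step 5: ⟨S=[clo(λx. (x x), ∅) :: clo(λx. (x x), ∅) :: 5]; E=∅; C=[AP :: PRIM2(mul)]; D=∅⟩
step 6: ⟨S=∅; E={x↦clo(λx. (x x), ∅)}; C=[(x x)]; D=[([5], ∅, [PRIM2(mul)])]⟩
step 7: ⟨S=∅; E={x↦clo(λx. (x x), ∅)}; C=[x :: x :: AP]; D=[([5], ∅, [PRIM2(mul)])]⟩
step 8: ⟨S=[clo(λx. (x x), ∅)]; E={x↦clo(λx. (x x), ∅)}; C=[x :: AP]; D=[([5], ∅, [PRIM2(mul)])]⟩
step 9: ⟨S=[clo(λx. (x x), ∅) :: clo(λx. (x x), ∅)]; E={x↦clo(λx. (x x), ∅)}; C=[AP]; D=[([5], ∅, [PRIM2(mul)])]⟩
step 10: ⟨S=∅; E={x↦clo(λx. (x x), ∅)}; C=[(x x)]; D=[(∅, {x↦clo(λx. (x x), ∅)}, ∅) :: ([5], ∅, [PRIM2(mul)])]⟩
step 11: ⟨S=∅; E={x↦clo(λx. (x x), ∅)}; C=[x :: x :: AP]; D=[(∅, {x↦clo(λx. (x x), ∅)}, ∅) :: ([5], ∅, [PRIM2(mul)])]⟩
step 12: ⟨S=[clo(λx. (x x), ∅)]; E={x↦clo(λx. (x x), ∅)}; C=[x :: AP]; D=[(∅, {x↦clo(λx. (x x), ∅)}, ∅) :: ([5], ∅, [PRIM2(mul)])]⟩
step 13: ⟨S=[clo(λx. (x x), ∅) :: clo(λx. (x x), ∅)]; E={x↦clo(λx. (x x), ∅)}; C=[AP]; D=[(∅, {x↦clo(λx. (x x), ∅)}, ∅) :: ([5], ∅, [PRIM2(mul)])]⟩
step 14: ⟨S=∅; E={x↦clo(λx. (x x), ∅)}; C=[(x x)]; D=[(∅, {x↦clo(λx. (x x), ∅)}, ∅) :: (∅, {x↦clo(λx. (x x), ∅)}, ∅) :: ([5], ∅, [PRIM2(mul)])]⟩
step 15: ⟨S=∅; E={x↦clo(λx. (x x), ∅)}; C=[x :: x :: AP]; D=[(∅, {x↦clo(λx. (x x), ∅)}, ∅) :: (∅, {x↦clo(λx. (x x), ∅)}, ∅) :: ([5], ∅, [PRIM2(mul)])]⟩
step 16: ⟨S=[clo(λx. (x x), ∅)]; E={x↦clo(λx. (x x), ∅)}; C=[x :: AP]; D=[(∅, {x↦clo(λx. (x x), ∅)}, ∅) :: (∅, {x↦clo(λx. (x x), ∅)}, ∅) :: ([5], ∅, [PRIM2(mul)])]⟩
step 17: ⟨S=[clo(λx. (x x), ∅) :: clo(λx. (x x), ∅)]; E={x↦clo(λx. (x x), ∅)}; C=[AP]; D=[(∅, {x↦clo(λx. (x x), ∅)}, ∅) :: (∅, {x↦clo(λx. (x x), ∅)}, ∅) :: ([5], ∅, [PRIM2(mul)])]⟩
step 18: ⟨S=∅; E={x↦clo(λx. (x x), ∅)}; C=[(x x)]; D=[(∅, {x↦clo(λx. (x x), ∅)}, ∅) :: (∅, {x↦clo(λx. (x x), ∅)}, ∅) :: (∅, {x↦clo(λx. (x x), ∅)}, ∅) :: ([5], ∅, [PRIM2(mul)])]⟩
→ 18 transitions taken and the configuration is still not final: no result within 18 steps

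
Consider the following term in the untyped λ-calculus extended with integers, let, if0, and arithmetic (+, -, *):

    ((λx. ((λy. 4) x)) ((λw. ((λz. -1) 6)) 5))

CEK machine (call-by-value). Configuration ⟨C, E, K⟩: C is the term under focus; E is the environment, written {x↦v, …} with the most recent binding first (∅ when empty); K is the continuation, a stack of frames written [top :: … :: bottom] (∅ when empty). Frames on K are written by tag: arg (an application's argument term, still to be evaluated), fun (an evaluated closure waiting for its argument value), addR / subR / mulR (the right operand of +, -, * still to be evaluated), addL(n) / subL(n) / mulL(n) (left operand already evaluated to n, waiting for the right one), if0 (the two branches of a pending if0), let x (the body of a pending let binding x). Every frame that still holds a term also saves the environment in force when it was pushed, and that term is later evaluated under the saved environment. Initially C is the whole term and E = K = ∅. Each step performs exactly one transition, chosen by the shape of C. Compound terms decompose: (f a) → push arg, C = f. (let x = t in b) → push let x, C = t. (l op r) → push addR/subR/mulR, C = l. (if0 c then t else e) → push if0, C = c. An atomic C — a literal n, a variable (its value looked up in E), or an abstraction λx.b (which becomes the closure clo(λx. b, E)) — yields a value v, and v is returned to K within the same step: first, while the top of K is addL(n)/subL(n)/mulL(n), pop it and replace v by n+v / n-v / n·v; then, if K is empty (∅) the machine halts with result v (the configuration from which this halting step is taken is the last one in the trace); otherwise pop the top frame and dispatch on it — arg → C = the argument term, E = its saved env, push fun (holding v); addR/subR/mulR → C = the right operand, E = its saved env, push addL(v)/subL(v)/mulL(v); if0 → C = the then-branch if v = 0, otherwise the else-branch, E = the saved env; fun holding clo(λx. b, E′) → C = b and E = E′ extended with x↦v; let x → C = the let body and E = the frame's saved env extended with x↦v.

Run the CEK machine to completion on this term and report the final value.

Answer: 4

Derivation:
t=0: [C=((λx. ((λy. 4) x)) ((λw. ((λz. -1) 6)) 5)) | E=∅ | K=∅]
t=1: [C=(λx. ((λy. 4) x)) | E=∅ | K=[arg]]
t=2: [C=((λw. ((λz. -1) 6)) 5) | E=∅ | K=[fun]]
t=3: [C=(λw. ((λz. -1) 6)) | E=∅ | K=[arg :: fun]]
t=4: [C=5 | E=∅ | K=[fun :: fun]]
t=5: [C=((λz. -1) 6) | E={w↦5} | K=[fun]]
t=6: [C=(λz. -1) | E={w↦5} | K=[arg :: fun]]
t=7: [C=6 | E={w↦5} | K=[fun :: fun]]
t=8: [C=-1 | E={z↦6, w↦5} | K=[fun]]
t=9: [C=((λy. 4) x) | E={x↦-1} | K=∅]
t=10: [C=(λy. 4) | E={x↦-1} | K=[arg]]
t=11: [C=x | E={x↦-1} | K=[fun]]
t=12: [C=4 | E={y↦-1, x↦-1} | K=∅]
→ final value 4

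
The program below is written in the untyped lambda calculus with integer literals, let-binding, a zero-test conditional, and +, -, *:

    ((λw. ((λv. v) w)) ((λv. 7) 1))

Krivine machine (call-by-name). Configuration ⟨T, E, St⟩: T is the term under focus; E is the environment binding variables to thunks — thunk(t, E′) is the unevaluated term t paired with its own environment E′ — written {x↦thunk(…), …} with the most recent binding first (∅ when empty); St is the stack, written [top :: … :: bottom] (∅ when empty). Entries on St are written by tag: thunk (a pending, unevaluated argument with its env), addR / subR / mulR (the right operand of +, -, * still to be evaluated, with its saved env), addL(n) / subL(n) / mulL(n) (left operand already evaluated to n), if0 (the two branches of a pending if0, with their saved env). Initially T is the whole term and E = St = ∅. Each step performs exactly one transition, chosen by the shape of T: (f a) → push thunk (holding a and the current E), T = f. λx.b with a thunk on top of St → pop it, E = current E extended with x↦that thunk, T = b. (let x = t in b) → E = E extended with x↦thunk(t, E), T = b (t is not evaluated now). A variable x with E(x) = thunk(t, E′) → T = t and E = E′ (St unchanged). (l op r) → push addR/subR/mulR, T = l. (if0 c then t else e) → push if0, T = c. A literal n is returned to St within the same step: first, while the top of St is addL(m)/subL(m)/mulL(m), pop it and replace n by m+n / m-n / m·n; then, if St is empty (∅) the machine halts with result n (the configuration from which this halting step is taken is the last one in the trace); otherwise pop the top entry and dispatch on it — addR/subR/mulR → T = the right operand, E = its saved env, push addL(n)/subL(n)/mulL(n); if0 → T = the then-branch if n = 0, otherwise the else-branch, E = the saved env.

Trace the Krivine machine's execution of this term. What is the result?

step 0: <T=((λw. ((λv. v) w)) ((λv. 7) 1)), E=∅, St=∅>
step 1: <T=(λw. ((λv. v) w)), E=∅, St=[thunk]>
step 2: <T=((λv. v) w), E={w↦thunk(((λv. 7) 1), ∅)}, St=∅>
step 3: <T=(λv. v), E={w↦thunk(((λv. 7) 1), ∅)}, St=[thunk]>
step 4: <T=v, E={v↦thunk(w, {w↦thunk(((λv. 7) 1), ∅)}), w↦thunk(((λv. 7) 1), ∅)}, St=∅>
step 5: <T=w, E={w↦thunk(((λv. 7) 1), ∅)}, St=∅>
step 6: <T=((λv. 7) 1), E=∅, St=∅>
step 7: <T=(λv. 7), E=∅, St=[thunk]>
step 8: <T=7, E={v↦thunk(1, ∅)}, St=∅>
→ final value 7

Answer: 7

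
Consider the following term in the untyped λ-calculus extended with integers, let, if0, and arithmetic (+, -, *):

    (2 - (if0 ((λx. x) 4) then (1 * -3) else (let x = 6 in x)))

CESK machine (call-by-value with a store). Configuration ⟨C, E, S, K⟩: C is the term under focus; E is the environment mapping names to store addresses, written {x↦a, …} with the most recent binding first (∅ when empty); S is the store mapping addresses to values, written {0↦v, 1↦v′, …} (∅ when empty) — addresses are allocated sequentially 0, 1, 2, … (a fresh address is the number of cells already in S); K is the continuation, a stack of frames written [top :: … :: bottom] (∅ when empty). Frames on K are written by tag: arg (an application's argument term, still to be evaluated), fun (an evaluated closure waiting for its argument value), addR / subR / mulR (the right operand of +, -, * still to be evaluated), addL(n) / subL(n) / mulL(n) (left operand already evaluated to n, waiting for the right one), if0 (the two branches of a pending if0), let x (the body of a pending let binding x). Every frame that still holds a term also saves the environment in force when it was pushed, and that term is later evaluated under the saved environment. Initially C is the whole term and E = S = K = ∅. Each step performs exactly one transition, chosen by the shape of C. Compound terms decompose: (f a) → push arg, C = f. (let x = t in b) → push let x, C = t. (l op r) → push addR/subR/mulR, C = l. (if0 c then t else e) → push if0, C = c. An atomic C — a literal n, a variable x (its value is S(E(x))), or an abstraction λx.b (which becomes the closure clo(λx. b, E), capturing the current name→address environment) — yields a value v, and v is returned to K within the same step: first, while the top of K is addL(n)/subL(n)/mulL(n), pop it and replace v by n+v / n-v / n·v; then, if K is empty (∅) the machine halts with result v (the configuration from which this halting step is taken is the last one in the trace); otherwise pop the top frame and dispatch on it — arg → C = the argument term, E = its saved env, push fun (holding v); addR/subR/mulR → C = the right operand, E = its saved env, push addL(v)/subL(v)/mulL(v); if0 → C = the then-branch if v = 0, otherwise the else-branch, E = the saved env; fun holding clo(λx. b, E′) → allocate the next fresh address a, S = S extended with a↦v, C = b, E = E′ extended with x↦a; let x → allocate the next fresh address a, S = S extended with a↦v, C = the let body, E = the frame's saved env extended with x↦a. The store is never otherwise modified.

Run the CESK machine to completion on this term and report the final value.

t=0: <C=(2 - (if0 ((λx. x) 4) then (1 * -3) else (let x = 6 in x))), E=∅, S=∅, K=∅>
t=1: <C=2, E=∅, S=∅, K=[subR]>
t=2: <C=(if0 ((λx. x) 4) then (1 * -3) else (let x = 6 in x)), E=∅, S=∅, K=[subL(2)]>
t=3: <C=((λx. x) 4), E=∅, S=∅, K=[if0 :: subL(2)]>
t=4: <C=(λx. x), E=∅, S=∅, K=[arg :: if0 :: subL(2)]>
t=5: <C=4, E=∅, S=∅, K=[fun :: if0 :: subL(2)]>
t=6: <C=x, E={x↦0}, S={0↦4}, K=[if0 :: subL(2)]>
t=7: <C=(let x = 6 in x), E=∅, S={0↦4}, K=[subL(2)]>
t=8: <C=6, E=∅, S={0↦4}, K=[let x :: subL(2)]>
t=9: <C=x, E={x↦1}, S={0↦4, 1↦6}, K=[subL(2)]>
→ final value -4

Answer: -4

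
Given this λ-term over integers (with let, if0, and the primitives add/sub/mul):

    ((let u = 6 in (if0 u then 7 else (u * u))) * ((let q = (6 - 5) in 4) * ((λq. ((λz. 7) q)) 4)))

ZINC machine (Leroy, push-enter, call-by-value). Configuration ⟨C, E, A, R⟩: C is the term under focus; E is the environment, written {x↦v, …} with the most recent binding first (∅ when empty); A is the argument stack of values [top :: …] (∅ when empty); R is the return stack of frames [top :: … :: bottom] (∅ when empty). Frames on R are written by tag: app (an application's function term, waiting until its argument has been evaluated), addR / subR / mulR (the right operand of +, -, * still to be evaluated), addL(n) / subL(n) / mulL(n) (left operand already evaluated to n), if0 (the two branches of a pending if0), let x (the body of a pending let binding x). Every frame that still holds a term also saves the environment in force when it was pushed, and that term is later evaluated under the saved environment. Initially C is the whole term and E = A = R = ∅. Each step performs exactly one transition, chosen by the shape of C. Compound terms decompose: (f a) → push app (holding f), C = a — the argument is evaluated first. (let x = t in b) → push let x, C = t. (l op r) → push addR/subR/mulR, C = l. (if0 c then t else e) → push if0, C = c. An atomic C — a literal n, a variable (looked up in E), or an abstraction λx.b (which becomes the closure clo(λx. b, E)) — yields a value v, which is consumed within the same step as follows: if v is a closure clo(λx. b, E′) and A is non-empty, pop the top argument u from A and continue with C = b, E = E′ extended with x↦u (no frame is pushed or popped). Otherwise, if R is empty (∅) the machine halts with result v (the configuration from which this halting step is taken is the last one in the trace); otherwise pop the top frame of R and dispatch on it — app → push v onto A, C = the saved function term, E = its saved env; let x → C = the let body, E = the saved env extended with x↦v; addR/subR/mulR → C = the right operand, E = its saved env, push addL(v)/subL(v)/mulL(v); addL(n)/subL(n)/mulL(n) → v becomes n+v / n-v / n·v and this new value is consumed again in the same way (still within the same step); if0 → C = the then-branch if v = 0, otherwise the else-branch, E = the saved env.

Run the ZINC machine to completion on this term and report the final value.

Answer: 1008

Derivation:
[0] <C=((let u = 6 in (if0 u then 7 else (u * u))) * ((let q = (6 - 5) in 4) * ((λq. ((λz. 7) q)) 4))), E=∅, A=∅, R=∅>
[1] <C=(let u = 6 in (if0 u then 7 else (u * u))), E=∅, A=∅, R=[mulR]>
[2] <C=6, E=∅, A=∅, R=[let u :: mulR]>
[3] <C=(if0 u then 7 else (u * u)), E={u↦6}, A=∅, R=[mulR]>
[4] <C=u, E={u↦6}, A=∅, R=[if0 :: mulR]>
[5] <C=(u * u), E={u↦6}, A=∅, R=[mulR]>
[6] <C=u, E={u↦6}, A=∅, R=[mulR :: mulR]>
[7] <C=u, E={u↦6}, A=∅, R=[mulL(6) :: mulR]>
[8] <C=((let q = (6 - 5) in 4) * ((λq. ((λz. 7) q)) 4)), E=∅, A=∅, R=[mulL(36)]>
[9] <C=(let q = (6 - 5) in 4), E=∅, A=∅, R=[mulR :: mulL(36)]>
[10] <C=(6 - 5), E=∅, A=∅, R=[let q :: mulR :: mulL(36)]>
[11] <C=6, E=∅, A=∅, R=[subR :: let q :: mulR :: mulL(36)]>
[12] <C=5, E=∅, A=∅, R=[subL(6) :: let q :: mulR :: mulL(36)]>
[13] <C=4, E={q↦1}, A=∅, R=[mulR :: mulL(36)]>
[14] <C=((λq. ((λz. 7) q)) 4), E=∅, A=∅, R=[mulL(4) :: mulL(36)]>
[15] <C=4, E=∅, A=∅, R=[app :: mulL(4) :: mulL(36)]>
[16] <C=(λq. ((λz. 7) q)), E=∅, A=[4], R=[mulL(4) :: mulL(36)]>
[17] <C=((λz. 7) q), E={q↦4}, A=∅, R=[mulL(4) :: mulL(36)]>
[18] <C=q, E={q↦4}, A=∅, R=[app :: mulL(4) :: mulL(36)]>
[19] <C=(λz. 7), E={q↦4}, A=[4], R=[mulL(4) :: mulL(36)]>
[20] <C=7, E={z↦4, q↦4}, A=∅, R=[mulL(4) :: mulL(36)]>
→ final value 1008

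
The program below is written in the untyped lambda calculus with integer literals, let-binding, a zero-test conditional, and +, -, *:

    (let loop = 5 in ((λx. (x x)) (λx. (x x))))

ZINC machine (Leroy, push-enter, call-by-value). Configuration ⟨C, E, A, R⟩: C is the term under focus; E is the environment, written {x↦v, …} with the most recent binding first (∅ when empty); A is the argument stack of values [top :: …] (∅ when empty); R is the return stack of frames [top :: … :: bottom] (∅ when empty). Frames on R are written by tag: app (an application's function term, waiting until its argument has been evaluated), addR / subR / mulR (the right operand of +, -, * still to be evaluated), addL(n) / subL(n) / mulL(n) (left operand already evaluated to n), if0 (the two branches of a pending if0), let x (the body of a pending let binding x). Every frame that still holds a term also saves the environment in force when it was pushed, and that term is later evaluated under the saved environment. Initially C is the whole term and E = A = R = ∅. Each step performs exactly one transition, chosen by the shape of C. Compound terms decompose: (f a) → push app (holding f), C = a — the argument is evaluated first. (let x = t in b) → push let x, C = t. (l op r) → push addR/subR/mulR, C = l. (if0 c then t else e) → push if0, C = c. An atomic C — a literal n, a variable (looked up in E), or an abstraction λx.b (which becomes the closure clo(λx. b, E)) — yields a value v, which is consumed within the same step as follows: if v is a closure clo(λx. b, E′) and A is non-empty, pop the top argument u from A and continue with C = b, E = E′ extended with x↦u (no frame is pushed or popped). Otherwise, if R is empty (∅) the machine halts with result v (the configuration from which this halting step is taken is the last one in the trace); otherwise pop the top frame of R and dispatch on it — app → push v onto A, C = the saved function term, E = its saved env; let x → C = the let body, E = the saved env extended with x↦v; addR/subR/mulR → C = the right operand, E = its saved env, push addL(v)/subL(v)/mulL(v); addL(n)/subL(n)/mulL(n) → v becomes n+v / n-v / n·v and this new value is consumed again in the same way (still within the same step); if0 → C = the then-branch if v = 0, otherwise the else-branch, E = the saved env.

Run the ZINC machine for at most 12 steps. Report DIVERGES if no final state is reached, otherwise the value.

Answer: DIVERGES (no final state within 12 steps)

Execution trace:
step 0: <C=(let loop = 5 in ((λx. (x x)) (λx. (x x)))), E=∅, A=∅, R=∅>
step 1: <C=5, E=∅, A=∅, R=[let loop]>
step 2: <C=((λx. (x x)) (λx. (x x))), E={loop↦5}, A=∅, R=∅>
step 3: <C=(λx. (x x)), E={loop↦5}, A=∅, R=[app]>
step 4: <C=(λx. (x x)), E={loop↦5}, A=[clo(λx. (x x), {loop↦5})], R=∅>
step 5: <C=(x x), E={x↦clo(λx. (x x), {loop↦5}), loop↦5}, A=∅, R=∅>
step 6: <C=x, E={x↦clo(λx. (x x), {loop↦5}), loop↦5}, A=∅, R=[app]>
step 7: <C=x, E={x↦clo(λx. (x x), {loop↦5}), loop↦5}, A=[clo(λx. (x x), {loop↦5})], R=∅>
… configuration repeats with period 3 (steps 5–7 recur indefinitely) …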